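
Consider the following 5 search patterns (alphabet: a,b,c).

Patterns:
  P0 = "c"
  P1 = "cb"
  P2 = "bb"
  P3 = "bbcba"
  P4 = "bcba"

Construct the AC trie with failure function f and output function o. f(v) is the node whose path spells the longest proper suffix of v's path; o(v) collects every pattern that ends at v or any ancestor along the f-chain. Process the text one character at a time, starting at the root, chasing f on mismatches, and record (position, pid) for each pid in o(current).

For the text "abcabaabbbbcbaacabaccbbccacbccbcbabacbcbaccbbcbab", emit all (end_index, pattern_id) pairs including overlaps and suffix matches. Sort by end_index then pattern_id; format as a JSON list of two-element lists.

Build:
Trie (insert patterns):
  0='ε' goto b→3 c→1
  1='c' goto b→2  ←P0
  2='cb' goto ·  ←P1
  3='b' goto b→4 c→8
  4='bb' goto c→5  ←P2
  5='bbc' goto b→6
  6='bbcb' goto a→7
  7='bbcba' goto ·  ←P3
  8='bc' goto b→9
  9='bcb' goto a→10
  10='bcba' goto ·  ←P4

Failure links (BFS by depth):
  n1('c'): parent n0 fail=0; on 'c' 0 → fail=0;  out {0}∪∅={0}
  n3('b'): parent n0 fail=0; on 'b' 0 → fail=0;  out ∅∪∅=∅
  n2('cb'): parent n1 fail=0; on 'b' 0 → fail=3;  out {1}∪∅={1}
  n4('bb'): parent n3 fail=0; on 'b' 0 → fail=3;  out {2}∪∅={2}
  n8('bc'): parent n3 fail=0; on 'c' 0 → fail=1;  out ∅∪{0}={0}
  n5('bbc'): parent n4 fail=3; on 'c' 3 → fail=8;  out ∅∪{0}={0}
  n9('bcb'): parent n8 fail=1; on 'b' 1 → fail=2;  out ∅∪{1}={1}
  n6('bbcb'): parent n5 fail=8; on 'b' 8 → fail=9;  out ∅∪{1}={1}
  n10('bcba'): parent n9 fail=2; on 'a' 2→3→0 → fail=0;  out {4}∪∅={4}
  n7('bbcba'): parent n6 fail=9; on 'a' 9 → fail=10;  out {3}∪{4}={3,4}

Text stream:
[0] read 'a'  n0⇒n0
[1] read 'b'  n0⇒n3
[2] read 'c'  n3⇒n8  emit P0@[2:2]
[3] read 'a'  n8⇒n0 (via fail)
[4] read 'b'  n0⇒n3
[5] read 'a'  n3⇒n0 (via fail)
[6] read 'a'  n0⇒n0
[7] read 'b'  n0⇒n3
[8] read 'b'  n3⇒n4  emit P2@[7:8]
[9] read 'b'  n4⇒n4 (via fail)  emit P2@[8:9]
[10] read 'b'  n4⇒n4 (via fail)  emit P2@[9:10]
[11] read 'c'  n4⇒n5  emit P0@[11:11]
[12] read 'b'  n5⇒n6  emit P1@[11:12]
[13] read 'a'  n6⇒n7  emit P3@[9:13],P4@[10:13]
[14] read 'a'  n7⇒n0 (via fail)
[15] read 'c'  n0⇒n1  emit P0@[15:15]
[16] read 'a'  n1⇒n0 (via fail)
[17] read 'b'  n0⇒n3
[18] read 'a'  n3⇒n0 (via fail)
[19] read 'c'  n0⇒n1  emit P0@[19:19]
[20] read 'c'  n1⇒n1 (via fail)  emit P0@[20:20]
[21] read 'b'  n1⇒n2  emit P1@[20:21]
[22] read 'b'  n2⇒n4 (via fail)  emit P2@[21:22]
[23] read 'c'  n4⇒n5  emit P0@[23:23]
[24] read 'c'  n5⇒n1 (via fail)  emit P0@[24:24]
[25] read 'a'  n1⇒n0 (via fail)
[26] read 'c'  n0⇒n1  emit P0@[26:26]
[27] read 'b'  n1⇒n2  emit P1@[26:27]
[28] read 'c'  n2⇒n8 (via fail)  emit P0@[28:28]
[29] read 'c'  n8⇒n1 (via fail)  emit P0@[29:29]
[30] read 'b'  n1⇒n2  emit P1@[29:30]
[31] read 'c'  n2⇒n8 (via fail)  emit P0@[31:31]
[32] read 'b'  n8⇒n9  emit P1@[31:32]
[33] read 'a'  n9⇒n10  emit P4@[30:33]
[34] read 'b'  n10⇒n3 (via fail)
[35] read 'a'  n3⇒n0 (via fail)
[36] read 'c'  n0⇒n1  emit P0@[36:36]
[37] read 'b'  n1⇒n2  emit P1@[36:37]
[38] read 'c'  n2⇒n8 (via fail)  emit P0@[38:38]
[39] read 'b'  n8⇒n9  emit P1@[38:39]
[40] read 'a'  n9⇒n10  emit P4@[37:40]
[41] read 'c'  n10⇒n1 (via fail)  emit P0@[41:41]
[42] read 'c'  n1⇒n1 (via fail)  emit P0@[42:42]
[43] read 'b'  n1⇒n2  emit P1@[42:43]
[44] read 'b'  n2⇒n4 (via fail)  emit P2@[43:44]
[45] read 'c'  n4⇒n5  emit P0@[45:45]
[46] read 'b'  n5⇒n6  emit P1@[45:46]
[47] read 'a'  n6⇒n7  emit P3@[43:47],P4@[44:47]
[48] read 'b'  n7⇒n3 (via fail)

Matches: [[2,0],[8,2],[9,2],[10,2],[11,0],[12,1],[13,3],[13,4],[15,0],[19,0],[20,0],[21,1],[22,2],[23,0],[24,0],[26,0],[27,1],[28,0],[29,0],[30,1],[31,0],[32,1],[33,4],[36,0],[37,1],[38,0],[39,1],[40,4],[41,0],[42,0],[43,1],[44,2],[45,0],[46,1],[47,3],[47,4]]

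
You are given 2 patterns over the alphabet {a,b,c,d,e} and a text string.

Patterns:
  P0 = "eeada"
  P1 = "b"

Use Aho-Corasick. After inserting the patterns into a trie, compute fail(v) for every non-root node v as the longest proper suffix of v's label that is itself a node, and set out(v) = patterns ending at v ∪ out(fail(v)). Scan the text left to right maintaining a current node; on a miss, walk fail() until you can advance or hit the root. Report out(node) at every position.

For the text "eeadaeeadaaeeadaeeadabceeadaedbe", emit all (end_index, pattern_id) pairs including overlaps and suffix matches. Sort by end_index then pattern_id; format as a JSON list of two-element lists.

Construct AC machine:
Trie (insert patterns):
  0='ε' goto b→6 e→1
  1='e' goto e→2
  2='ee' goto a→3
  3='eea' goto d→4
  4='eead' goto a→5
  5='eeada' goto ·  [P0 ends]
  6='b' goto ·  [P1 ends]

BFS fail/out derivation:
  n1('e'): parent n0 fail=0; on 'e' 0 → fail=0;  out ∅∪∅=∅
  n6('b'): parent n0 fail=0; on 'b' 0 → fail=0;  out {1}∪∅={1}
  n2('ee'): parent n1 fail=0; on 'e' 0 → fail=1;  out ∅∪∅=∅
  n3('eea'): parent n2 fail=1; on 'a' 1→0 → fail=0;  out ∅∪∅=∅
  n4('eead'): parent n3 fail=0; on 'd' 0 → fail=0;  out ∅∪∅=∅
  n5('eeada'): parent n4 fail=0; on 'a' 0 → fail=0;  out {0}∪∅={0}

Run:
pos 0 'e': at 1
pos 1 'e': at 2
pos 2 'a': at 3
pos 3 'd': at 4
pos 4 'a': at 5  emit P0@[0:4]
pos 5 'e': at 1 ·f
pos 6 'e': at 2
pos 7 'a': at 3
pos 8 'd': at 4
pos 9 'a': at 5  emit P0@[5:9]
pos 10 'a': at 0 ·f
pos 11 'e': at 1
pos 12 'e': at 2
pos 13 'a': at 3
pos 14 'd': at 4
pos 15 'a': at 5  emit P0@[11:15]
pos 16 'e': at 1 ·f
pos 17 'e': at 2
pos 18 'a': at 3
pos 19 'd': at 4
pos 20 'a': at 5  emit P0@[16:20]
pos 21 'b': at 6 ·f  emit P1@[21:21]
pos 22 'c': at 0 ·f
pos 23 'e': at 1
pos 24 'e': at 2
pos 25 'a': at 3
pos 26 'd': at 4
pos 27 'a': at 5  emit P0@[23:27]
pos 28 'e': at 1 ·f
pos 29 'd': at 0 ·f
pos 30 'b': at 6  emit P1@[30:30]
pos 31 'e': at 1 ·f

Result: [[4,0],[9,0],[15,0],[20,0],[21,1],[27,0],[30,1]]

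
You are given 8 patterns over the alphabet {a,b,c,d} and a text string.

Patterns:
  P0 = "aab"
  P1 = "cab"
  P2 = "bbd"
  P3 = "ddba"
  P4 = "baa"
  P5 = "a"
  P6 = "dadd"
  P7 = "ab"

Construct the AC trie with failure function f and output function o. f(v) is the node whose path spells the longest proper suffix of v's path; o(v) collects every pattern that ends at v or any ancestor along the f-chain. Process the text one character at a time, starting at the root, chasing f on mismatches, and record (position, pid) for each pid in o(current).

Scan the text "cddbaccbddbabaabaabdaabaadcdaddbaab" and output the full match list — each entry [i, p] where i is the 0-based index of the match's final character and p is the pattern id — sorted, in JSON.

Build:
Trie (insert patterns):
  0='ε' goto a→1 b→7 c→4 d→10
  1='a' goto a→2 b→19  ←P5
  2='aa' goto b→3
  3='aab' goto ·  ←P0
  4='c' goto a→5
  5='ca' goto b→6
  6='cab' goto ·  ←P1
  7='b' goto a→14 b→8
  8='bb' goto d→9
  9='bbd' goto ·  ←P2
  10='d' goto a→16 d→11
  11='dd' goto b→12
  12='ddb' goto a→13
  13='ddba' goto ·  ←P3
  14='ba' goto a→15
  15='baa' goto ·  ←P4
  16='da' goto d→17
  17='dad' goto d→18
  18='dadd' goto ·  ←P6
  19='ab' goto ·  ←P7

Failure links (BFS by depth):
  fail(1) 'a': from fail(0)=0 chase 'a': 0 ⇒ 0;  out={5}∪out(0)={5}
  fail(4) 'c': from fail(0)=0 chase 'c': 0 ⇒ 0;  out=∅∪out(0)=∅
  fail(7) 'b': from fail(0)=0 chase 'b': 0 ⇒ 0;  out=∅∪out(0)=∅
  fail(10) 'd': from fail(0)=0 chase 'd': 0 ⇒ 0;  out=∅∪out(0)=∅
  fail(2) 'aa': from fail(1)=0 chase 'a': 0 ⇒ 1;  out=∅∪out(1)={5}
  fail(5) 'ca': from fail(4)=0 chase 'a': 0 ⇒ 1;  out=∅∪out(1)={5}
  fail(8) 'bb': from fail(7)=0 chase 'b': 0 ⇒ 7;  out=∅∪out(7)=∅
  fail(11) 'dd': from fail(10)=0 chase 'd': 0 ⇒ 10;  out=∅∪out(10)=∅
  fail(14) 'ba': from fail(7)=0 chase 'a': 0 ⇒ 1;  out=∅∪out(1)={5}
  fail(16) 'da': from fail(10)=0 chase 'a': 0 ⇒ 1;  out=∅∪out(1)={5}
  fail(19) 'ab': from fail(1)=0 chase 'b': 0 ⇒ 7;  out={7}∪out(7)={7}
  fail(3) 'aab': from fail(2)=1 chase 'b': 1 ⇒ 19;  out={0}∪out(19)={0,7}
  fail(6) 'cab': from fail(5)=1 chase 'b': 1 ⇒ 19;  out={1}∪out(19)={1,7}
  fail(9) 'bbd': from fail(8)=7 chase 'd': 7→0 ⇒ 10;  out={2}∪out(10)={2}
  fail(12) 'ddb': from fail(11)=10 chase 'b': 10→0 ⇒ 7;  out=∅∪out(7)=∅
  fail(15) 'baa': from fail(14)=1 chase 'a': 1 ⇒ 2;  out={4}∪out(2)={4,5}
  fail(17) 'dad': from fail(16)=1 chase 'd': 1→0 ⇒ 10;  out=∅∪out(10)=∅
  fail(13) 'ddba': from fail(12)=7 chase 'a': 7 ⇒ 14;  out={3}∪out(14)={3,5}
  fail(18) 'dadd': from fail(17)=10 chase 'd': 10 ⇒ 11;  out={6}∪out(11)={6}

Run:
[0] read 'c'  n0⇒n4
[1] read 'd'  n4⇒n10 (via fail)
[2] read 'd'  n10⇒n11
[3] read 'b'  n11⇒n12
[4] read 'a'  n12⇒n13  emit P3@[1:4],P5@[4:4]
[5] read 'c'  n13⇒n4 (via fail)
[6] read 'c'  n4⇒n4 (via fail)
[7] read 'b'  n4⇒n7 (via fail)
[8] read 'd'  n7⇒n10 (via fail)
[9] read 'd'  n10⇒n11
[10] read 'b'  n11⇒n12
[11] read 'a'  n12⇒n13  emit P3@[8:11],P5@[11:11]
[12] read 'b'  n13⇒n19 (via fail)  emit P7@[11:12]
[13] read 'a'  n19⇒n14 (via fail)  emit P5@[13:13]
[14] read 'a'  n14⇒n15  emit P4@[12:14],P5@[14:14]
[15] read 'b'  n15⇒n3 (via fail)  emit P0@[13:15],P7@[14:15]
[16] read 'a'  n3⇒n14 (via fail)  emit P5@[16:16]
[17] read 'a'  n14⇒n15  emit P4@[15:17],P5@[17:17]
[18] read 'b'  n15⇒n3 (via fail)  emit P0@[16:18],P7@[17:18]
[19] read 'd'  n3⇒n10 (via fail)
[20] read 'a'  n10⇒n16  emit P5@[20:20]
[21] read 'a'  n16⇒n2 (via fail)  emit P5@[21:21]
[22] read 'b'  n2⇒n3  emit P0@[20:22],P7@[21:22]
[23] read 'a'  n3⇒n14 (via fail)  emit P5@[23:23]
[24] read 'a'  n14⇒n15  emit P4@[22:24],P5@[24:24]
[25] read 'd'  n15⇒n10 (via fail)
[26] read 'c'  n10⇒n4 (via fail)
[27] read 'd'  n4⇒n10 (via fail)
[28] read 'a'  n10⇒n16  emit P5@[28:28]
[29] read 'd'  n16⇒n17
[30] read 'd'  n17⇒n18  emit P6@[27:30]
[31] read 'b'  n18⇒n12 (via fail)
[32] read 'a'  n12⇒n13  emit P3@[29:32],P5@[32:32]
[33] read 'a'  n13⇒n15 (via fail)  emit P4@[31:33],P5@[33:33]
[34] read 'b'  n15⇒n3 (via fail)  emit P0@[32:34],P7@[33:34]

Matches: [[4,3],[4,5],[11,3],[11,5],[12,7],[13,5],[14,4],[14,5],[15,0],[15,7],[16,5],[17,4],[17,5],[18,0],[18,7],[20,5],[21,5],[22,0],[22,7],[23,5],[24,4],[24,5],[28,5],[30,6],[32,3],[32,5],[33,4],[33,5],[34,0],[34,7]]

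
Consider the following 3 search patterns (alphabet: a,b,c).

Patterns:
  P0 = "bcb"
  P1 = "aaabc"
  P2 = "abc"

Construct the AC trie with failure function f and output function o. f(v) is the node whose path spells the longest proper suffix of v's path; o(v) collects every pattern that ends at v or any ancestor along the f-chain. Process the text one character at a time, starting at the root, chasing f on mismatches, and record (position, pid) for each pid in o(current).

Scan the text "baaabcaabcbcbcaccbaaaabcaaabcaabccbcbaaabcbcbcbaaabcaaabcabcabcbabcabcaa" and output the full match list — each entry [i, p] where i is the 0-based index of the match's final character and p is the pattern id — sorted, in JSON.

Build:
Trie nodes:
  0='ε' goto a→4 b→1
  1='b' goto c→2
  2='bc' goto b→3
  3='bcb' goto ·  ←P0
  4='a' goto a→5 b→9
  5='aa' goto a→6
  6='aaa' goto b→7
  7='aaab' goto c→8
  8='aaabc' goto ·  ←P1
  9='ab' goto c→10
  10='abc' goto ·  ←P2

BFS fail/out derivation:
  n1('b'): parent n0 fail=0; on 'b' 0 → fail=0;  out ∅∪∅=∅
  n4('a'): parent n0 fail=0; on 'a' 0 → fail=0;  out ∅∪∅=∅
  n2('bc'): parent n1 fail=0; on 'c' 0 → fail=0;  out ∅∪∅=∅
  n5('aa'): parent n4 fail=0; on 'a' 0 → fail=4;  out ∅∪∅=∅
  n9('ab'): parent n4 fail=0; on 'b' 0 → fail=1;  out ∅∪∅=∅
  n3('bcb'): parent n2 fail=0; on 'b' 0 → fail=1;  out {0}∪∅={0}
  n6('aaa'): parent n5 fail=4; on 'a' 4 → fail=5;  out ∅∪∅=∅
  n10('abc'): parent n9 fail=1; on 'c' 1 → fail=2;  out {2}∪∅={2}
  n7('aaab'): parent n6 fail=5; on 'b' 5→4 → fail=9;  out ∅∪∅=∅
  n8('aaabc'): parent n7 fail=9; on 'c' 9 → fail=10;  out {1}∪{2}={1,2}

Scan:
i=0 'b': node 0→1
i=1 'a': node 1→4 ·f
i=2 'a': node 4→5
i=3 'a': node 5→6
i=4 'b': node 6→7
i=5 'c': node 7→8  → match P1@[1:5],P2@[3:5]
i=6 'a': node 8→4 ·f
i=7 'a': node 4→5
i=8 'b': node 5→9 ·f
i=9 'c': node 9→10  → match P2@[7:9]
i=10 'b': node 10→3 ·f  → match P0@[8:10]
i=11 'c': node 3→2 ·f
i=12 'b': node 2→3  → match P0@[10:12]
i=13 'c': node 3→2 ·f
i=14 'a': node 2→4 ·f
i=15 'c': node 4→0 ·f
i=16 'c': node 0→0
i=17 'b': node 0→1
i=18 'a': node 1→4 ·f
i=19 'a': node 4→5
i=20 'a': node 5→6
i=21 'a': node 6→6 ·f
i=22 'b': node 6→7
i=23 'c': node 7→8  → match P1@[19:23],P2@[21:23]
i=24 'a': node 8→4 ·f
i=25 'a': node 4→5
i=26 'a': node 5→6
i=27 'b': node 6→7
i=28 'c': node 7→8  → match P1@[24:28],P2@[26:28]
i=29 'a': node 8→4 ·f
i=30 'a': node 4→5
i=31 'b': node 5→9 ·f
i=32 'c': node 9→10  → match P2@[30:32]
i=33 'c': node 10→0 ·f
i=34 'b': node 0→1
i=35 'c': node 1→2
i=36 'b': node 2→3  → match P0@[34:36]
i=37 'a': node 3→4 ·f
i=38 'a': node 4→5
i=39 'a': node 5→6
i=40 'b': node 6→7
i=41 'c': node 7→8  → match P1@[37:41],P2@[39:41]
i=42 'b': node 8→3 ·f  → match P0@[40:42]
i=43 'c': node 3→2 ·f
i=44 'b': node 2→3  → match P0@[42:44]
i=45 'c': node 3→2 ·f
i=46 'b': node 2→3  → match P0@[44:46]
i=47 'a': node 3→4 ·f
i=48 'a': node 4→5
i=49 'a': node 5→6
i=50 'b': node 6→7
i=51 'c': node 7→8  → match P1@[47:51],P2@[49:51]
i=52 'a': node 8→4 ·f
i=53 'a': node 4→5
i=54 'a': node 5→6
i=55 'b': node 6→7
i=56 'c': node 7→8  → match P1@[52:56],P2@[54:56]
i=57 'a': node 8→4 ·f
i=58 'b': node 4→9
i=59 'c': node 9→10  → match P2@[57:59]
i=60 'a': node 10→4 ·f
i=61 'b': node 4→9
i=62 'c': node 9→10  → match P2@[60:62]
i=63 'b': node 10→3 ·f  → match P0@[61:63]
i=64 'a': node 3→4 ·f
i=65 'b': node 4→9
i=66 'c': node 9→10  → match P2@[64:66]
i=67 'a': node 10→4 ·f
i=68 'b': node 4→9
i=69 'c': node 9→10  → match P2@[67:69]
i=70 'a': node 10→4 ·f
i=71 'a': node 4→5

Result: [[5,1],[5,2],[9,2],[10,0],[12,0],[23,1],[23,2],[28,1],[28,2],[32,2],[36,0],[41,1],[41,2],[42,0],[44,0],[46,0],[51,1],[51,2],[56,1],[56,2],[59,2],[62,2],[63,0],[66,2],[69,2]]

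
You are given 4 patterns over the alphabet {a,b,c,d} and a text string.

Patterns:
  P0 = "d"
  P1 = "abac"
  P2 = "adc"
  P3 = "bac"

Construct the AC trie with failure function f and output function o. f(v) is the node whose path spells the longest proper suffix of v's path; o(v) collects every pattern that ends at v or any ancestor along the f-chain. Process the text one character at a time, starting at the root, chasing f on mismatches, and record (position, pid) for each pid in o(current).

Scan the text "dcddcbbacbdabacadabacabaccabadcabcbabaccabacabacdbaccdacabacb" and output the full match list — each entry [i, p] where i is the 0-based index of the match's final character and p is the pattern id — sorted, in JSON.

Construct AC machine:
Trie nodes:
  0='ε' goto a→2 b→8 d→1
  1='d' goto ·  [P0 ends]
  2='a' goto b→3 d→6
  3='ab' goto a→4
  4='aba' goto c→5
  5='abac' goto ·  [P1 ends]
  6='ad' goto c→7
  7='adc' goto ·  [P2 ends]
  8='b' goto a→9
  9='ba' goto c→10
  10='bac' goto ·  [P3 ends]

Failure links (BFS by depth):
  n1('d'): parent n0 fail=0; on 'd' 0 → fail=0;  out {0}∪∅={0}
  n2('a'): parent n0 fail=0; on 'a' 0 → fail=0;  out ∅∪∅=∅
  n8('b'): parent n0 fail=0; on 'b' 0 → fail=0;  out ∅∪∅=∅
  n3('ab'): parent n2 fail=0; on 'b' 0 → fail=8;  out ∅∪∅=∅
  n6('ad'): parent n2 fail=0; on 'd' 0 → fail=1;  out ∅∪{0}={0}
  n9('ba'): parent n8 fail=0; on 'a' 0 → fail=2;  out ∅∪∅=∅
  n4('aba'): parent n3 fail=8; on 'a' 8 → fail=9;  out ∅∪∅=∅
  n7('adc'): parent n6 fail=1; on 'c' 1→0 → fail=0;  out {2}∪∅={2}
  n10('bac'): parent n9 fail=2; on 'c' 2→0 → fail=0;  out {3}∪∅={3}
  n5('abac'): parent n4 fail=9; on 'c' 9 → fail=10;  out {1}∪{3}={1,3}

Run:
pos 0 'd': at 1  → match P0@[0:0]
pos 1 'c': at 0 ·f
pos 2 'd': at 1  → match P0@[2:2]
pos 3 'd': at 1 ·f  → match P0@[3:3]
pos 4 'c': at 0 ·f
pos 5 'b': at 8
pos 6 'b': at 8 ·f
pos 7 'a': at 9
pos 8 'c': at 10  → match P3@[6:8]
pos 9 'b': at 8 ·f
pos 10 'd': at 1 ·f  → match P0@[10:10]
pos 11 'a': at 2 ·f
pos 12 'b': at 3
pos 13 'a': at 4
pos 14 'c': at 5  → match P1@[11:14],P3@[12:14]
pos 15 'a': at 2 ·f
pos 16 'd': at 6  → match P0@[16:16]
pos 17 'a': at 2 ·f
pos 18 'b': at 3
pos 19 'a': at 4
pos 20 'c': at 5  → match P1@[17:20],P3@[18:20]
pos 21 'a': at 2 ·f
pos 22 'b': at 3
pos 23 'a': at 4
pos 24 'c': at 5  → match P1@[21:24],P3@[22:24]
pos 25 'c': at 0 ·f
pos 26 'a': at 2
pos 27 'b': at 3
pos 28 'a': at 4
pos 29 'd': at 6 ·f  → match P0@[29:29]
pos 30 'c': at 7  → match P2@[28:30]
pos 31 'a': at 2 ·f
pos 32 'b': at 3
pos 33 'c': at 0 ·f
pos 34 'b': at 8
pos 35 'a': at 9
pos 36 'b': at 3 ·f
pos 37 'a': at 4
pos 38 'c': at 5  → match P1@[35:38],P3@[36:38]
pos 39 'c': at 0 ·f
pos 40 'a': at 2
pos 41 'b': at 3
pos 42 'a': at 4
pos 43 'c': at 5  → match P1@[40:43],P3@[41:43]
pos 44 'a': at 2 ·f
pos 45 'b': at 3
pos 46 'a': at 4
pos 47 'c': at 5  → match P1@[44:47],P3@[45:47]
pos 48 'd': at 1 ·f  → match P0@[48:48]
pos 49 'b': at 8 ·f
pos 50 'a': at 9
pos 51 'c': at 10  → match P3@[49:51]
pos 52 'c': at 0 ·f
pos 53 'd': at 1  → match P0@[53:53]
pos 54 'a': at 2 ·f
pos 55 'c': at 0 ·f
pos 56 'a': at 2
pos 57 'b': at 3
pos 58 'a': at 4
pos 59 'c': at 5  → match P1@[56:59],P3@[57:59]
pos 60 'b': at 8 ·f

All matches (sorted): [[0,0],[2,0],[3,0],[8,3],[10,0],[14,1],[14,3],[16,0],[20,1],[20,3],[24,1],[24,3],[29,0],[30,2],[38,1],[38,3],[43,1],[43,3],[47,1],[47,3],[48,0],[51,3],[53,0],[59,1],[59,3]]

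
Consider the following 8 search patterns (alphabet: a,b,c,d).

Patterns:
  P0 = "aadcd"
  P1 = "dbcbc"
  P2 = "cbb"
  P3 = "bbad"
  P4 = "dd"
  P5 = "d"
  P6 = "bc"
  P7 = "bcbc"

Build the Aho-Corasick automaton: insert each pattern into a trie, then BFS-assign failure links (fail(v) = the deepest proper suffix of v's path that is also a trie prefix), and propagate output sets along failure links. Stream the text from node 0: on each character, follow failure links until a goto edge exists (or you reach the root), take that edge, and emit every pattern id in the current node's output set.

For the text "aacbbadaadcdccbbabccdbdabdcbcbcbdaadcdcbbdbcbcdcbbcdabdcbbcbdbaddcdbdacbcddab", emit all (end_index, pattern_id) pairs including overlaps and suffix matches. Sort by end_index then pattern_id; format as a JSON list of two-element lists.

Build:
Trie nodes:
  0='ε' goto a→1 b→14 c→11 d→6
  1='a' goto a→2
  2='aa' goto d→3
  3='aad' goto c→4
  4='aadc' goto d→5
  5='aadcd' goto ·  [P0 ends]
  6='d' goto b→7 d→18  [P5 ends]
  7='db' goto c→8
  8='dbc' goto b→9
  9='dbcb' goto c→10
  10='dbcbc' goto ·  [P1 ends]
  11='c' goto b→12
  12='cb' goto b→13
  13='cbb' goto ·  [P2 ends]
  14='b' goto b→15 c→19
  15='bb' goto a→16
  16='bba' goto d→17
  17='bbad' goto ·  [P3 ends]
  18='dd' goto ·  [P4 ends]
  19='bc' goto b→20  [P6 ends]
  20='bcb' goto c→21
  21='bcbc' goto ·  [P7 ends]

BFS fail/out derivation:
  fail(1) 'a': from fail(0)=0 chase 'a': 0 ⇒ 0;  out=∅∪out(0)=∅
  fail(6) 'd': from fail(0)=0 chase 'd': 0 ⇒ 0;  out={5}∪out(0)={5}
  fail(11) 'c': from fail(0)=0 chase 'c': 0 ⇒ 0;  out=∅∪out(0)=∅
  fail(14) 'b': from fail(0)=0 chase 'b': 0 ⇒ 0;  out=∅∪out(0)=∅
  fail(2) 'aa': from fail(1)=0 chase 'a': 0 ⇒ 1;  out=∅∪out(1)=∅
  fail(7) 'db': from fail(6)=0 chase 'b': 0 ⇒ 14;  out=∅∪out(14)=∅
  fail(12) 'cb': from fail(11)=0 chase 'b': 0 ⇒ 14;  out=∅∪out(14)=∅
  fail(15) 'bb': from fail(14)=0 chase 'b': 0 ⇒ 14;  out=∅∪out(14)=∅
  fail(18) 'dd': from fail(6)=0 chase 'd': 0 ⇒ 6;  out={4}∪out(6)={4,5}
  fail(19) 'bc': from fail(14)=0 chase 'c': 0 ⇒ 11;  out={6}∪out(11)={6}
  fail(3) 'aad': from fail(2)=1 chase 'd': 1→0 ⇒ 6;  out=∅∪out(6)={5}
  fail(8) 'dbc': from fail(7)=14 chase 'c': 14 ⇒ 19;  out=∅∪out(19)={6}
  fail(13) 'cbb': from fail(12)=14 chase 'b': 14 ⇒ 15;  out={2}∪out(15)={2}
  fail(16) 'bba': from fail(15)=14 chase 'a': 14→0 ⇒ 1;  out=∅∪out(1)=∅
  fail(20) 'bcb': from fail(19)=11 chase 'b': 11 ⇒ 12;  out=∅∪out(12)=∅
  fail(4) 'aadc': from fail(3)=6 chase 'c': 6→0 ⇒ 11;  out=∅∪out(11)=∅
  fail(9) 'dbcb': from fail(8)=19 chase 'b': 19 ⇒ 20;  out=∅∪out(20)=∅
  fail(17) 'bbad': from fail(16)=1 chase 'd': 1→0 ⇒ 6;  out={3}∪out(6)={3,5}
  fail(21) 'bcbc': from fail(20)=12 chase 'c': 12→14 ⇒ 19;  out={7}∪out(19)={6,7}
  fail(5) 'aadcd': from fail(4)=11 chase 'd': 11→0 ⇒ 6;  out={0}∪out(6)={0,5}
  fail(10) 'dbcbc': from fail(9)=20 chase 'c': 20 ⇒ 21;  out={1}∪out(21)={1,6,7}

Text stream:
pos 0 'a': at 1
pos 1 'a': at 2
pos 2 'c': at 11 (fail-walked)
pos 3 'b': at 12
pos 4 'b': at 13  ** P2@[2:4]
pos 5 'a': at 16 (fail-walked)
pos 6 'd': at 17  ** P3@[3:6],P5@[6:6]
pos 7 'a': at 1 (fail-walked)
pos 8 'a': at 2
pos 9 'd': at 3  ** P5@[9:9]
pos 10 'c': at 4
pos 11 'd': at 5  ** P0@[7:11],P5@[11:11]
pos 12 'c': at 11 (fail-walked)
pos 13 'c': at 11 (fail-walked)
pos 14 'b': at 12
pos 15 'b': at 13  ** P2@[13:15]
pos 16 'a': at 16 (fail-walked)
pos 17 'b': at 14 (fail-walked)
pos 18 'c': at 19  ** P6@[17:18]
pos 19 'c': at 11 (fail-walked)
pos 20 'd': at 6 (fail-walked)  ** P5@[20:20]
pos 21 'b': at 7
pos 22 'd': at 6 (fail-walked)  ** P5@[22:22]
pos 23 'a': at 1 (fail-walked)
pos 24 'b': at 14 (fail-walked)
pos 25 'd': at 6 (fail-walked)  ** P5@[25:25]
pos 26 'c': at 11 (fail-walked)
pos 27 'b': at 12
pos 28 'c': at 19 (fail-walked)  ** P6@[27:28]
pos 29 'b': at 20
pos 30 'c': at 21  ** P6@[29:30],P7@[27:30]
pos 31 'b': at 20 (fail-walked)
pos 32 'd': at 6 (fail-walked)  ** P5@[32:32]
pos 33 'a': at 1 (fail-walked)
pos 34 'a': at 2
pos 35 'd': at 3  ** P5@[35:35]
pos 36 'c': at 4
pos 37 'd': at 5  ** P0@[33:37],P5@[37:37]
pos 38 'c': at 11 (fail-walked)
pos 39 'b': at 12
pos 40 'b': at 13  ** P2@[38:40]
pos 41 'd': at 6 (fail-walked)  ** P5@[41:41]
pos 42 'b': at 7
pos 43 'c': at 8  ** P6@[42:43]
pos 44 'b': at 9
pos 45 'c': at 10  ** P1@[41:45],P6@[44:45],P7@[42:45]
pos 46 'd': at 6 (fail-walked)  ** P5@[46:46]
pos 47 'c': at 11 (fail-walked)
pos 48 'b': at 12
pos 49 'b': at 13  ** P2@[47:49]
pos 50 'c': at 19 (fail-walked)  ** P6@[49:50]
pos 51 'd': at 6 (fail-walked)  ** P5@[51:51]
pos 52 'a': at 1 (fail-walked)
pos 53 'b': at 14 (fail-walked)
pos 54 'd': at 6 (fail-walked)  ** P5@[54:54]
pos 55 'c': at 11 (fail-walked)
pos 56 'b': at 12
pos 57 'b': at 13  ** P2@[55:57]
pos 58 'c': at 19 (fail-walked)  ** P6@[57:58]
pos 59 'b': at 20
pos 60 'd': at 6 (fail-walked)  ** P5@[60:60]
pos 61 'b': at 7
pos 62 'a': at 1 (fail-walked)
pos 63 'd': at 6 (fail-walked)  ** P5@[63:63]
pos 64 'd': at 18  ** P4@[63:64],P5@[64:64]
pos 65 'c': at 11 (fail-walked)
pos 66 'd': at 6 (fail-walked)  ** P5@[66:66]
pos 67 'b': at 7
pos 68 'd': at 6 (fail-walked)  ** P5@[68:68]
pos 69 'a': at 1 (fail-walked)
pos 70 'c': at 11 (fail-walked)
pos 71 'b': at 12
pos 72 'c': at 19 (fail-walked)  ** P6@[71:72]
pos 73 'd': at 6 (fail-walked)  ** P5@[73:73]
pos 74 'd': at 18  ** P4@[73:74],P5@[74:74]
pos 75 'a': at 1 (fail-walked)
pos 76 'b': at 14 (fail-walked)

Result: [[4,2],[6,3],[6,5],[9,5],[11,0],[11,5],[15,2],[18,6],[20,5],[22,5],[25,5],[28,6],[30,6],[30,7],[32,5],[35,5],[37,0],[37,5],[40,2],[41,5],[43,6],[45,1],[45,6],[45,7],[46,5],[49,2],[50,6],[51,5],[54,5],[57,2],[58,6],[60,5],[63,5],[64,4],[64,5],[66,5],[68,5],[72,6],[73,5],[74,4],[74,5]]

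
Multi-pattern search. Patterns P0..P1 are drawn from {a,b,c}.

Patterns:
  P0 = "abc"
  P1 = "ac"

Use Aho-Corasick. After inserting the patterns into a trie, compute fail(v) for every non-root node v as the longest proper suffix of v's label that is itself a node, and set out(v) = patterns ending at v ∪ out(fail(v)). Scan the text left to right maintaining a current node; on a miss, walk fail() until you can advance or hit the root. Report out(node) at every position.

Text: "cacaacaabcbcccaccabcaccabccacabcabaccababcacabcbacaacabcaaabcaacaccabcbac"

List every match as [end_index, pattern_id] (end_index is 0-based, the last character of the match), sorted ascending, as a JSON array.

Build automaton:
Trie (insert patterns):
  0='ε' goto a→1
  1='a' goto b→2 c→4
  2='ab' goto c→3
  3='abc' goto ·  ←P0
  4='ac' goto ·  ←P1

BFS fail/out derivation:
  n1('a'): parent n0 fail=0; on 'a' 0 → fail=0;  out ∅∪∅=∅
  n2('ab'): parent n1 fail=0; on 'b' 0 → fail=0;  out ∅∪∅=∅
  n4('ac'): parent n1 fail=0; on 'c' 0 → fail=0;  out {1}∪∅={1}
  n3('abc'): parent n2 fail=0; on 'c' 0 → fail=0;  out {0}∪∅={0}

Scan:
i=0 'c': node 0→0
i=1 'a': node 0→1
i=2 'c': node 1→4  → match P1@[1:2]
i=3 'a': node 4→1 ·f
i=4 'a': node 1→1 ·f
i=5 'c': node 1→4  → match P1@[4:5]
i=6 'a': node 4→1 ·f
i=7 'a': node 1→1 ·f
i=8 'b': node 1→2
i=9 'c': node 2→3  → match P0@[7:9]
i=10 'b': node 3→0 ·f
i=11 'c': node 0→0
i=12 'c': node 0→0
i=13 'c': node 0→0
i=14 'a': node 0→1
i=15 'c': node 1→4  → match P1@[14:15]
i=16 'c': node 4→0 ·f
i=17 'a': node 0→1
i=18 'b': node 1→2
i=19 'c': node 2→3  → match P0@[17:19]
i=20 'a': node 3→1 ·f
i=21 'c': node 1→4  → match P1@[20:21]
i=22 'c': node 4→0 ·f
i=23 'a': node 0→1
i=24 'b': node 1→2
i=25 'c': node 2→3  → match P0@[23:25]
i=26 'c': node 3→0 ·f
i=27 'a': node 0→1
i=28 'c': node 1→4  → match P1@[27:28]
i=29 'a': node 4→1 ·f
i=30 'b': node 1→2
i=31 'c': node 2→3  → match P0@[29:31]
i=32 'a': node 3→1 ·f
i=33 'b': node 1→2
i=34 'a': node 2→1 ·f
i=35 'c': node 1→4  → match P1@[34:35]
i=36 'c': node 4→0 ·f
i=37 'a': node 0→1
i=38 'b': node 1→2
i=39 'a': node 2→1 ·f
i=40 'b': node 1→2
i=41 'c': node 2→3  → match P0@[39:41]
i=42 'a': node 3→1 ·f
i=43 'c': node 1→4  → match P1@[42:43]
i=44 'a': node 4→1 ·f
i=45 'b': node 1→2
i=46 'c': node 2→3  → match P0@[44:46]
i=47 'b': node 3→0 ·f
i=48 'a': node 0→1
i=49 'c': node 1→4  → match P1@[48:49]
i=50 'a': node 4→1 ·f
i=51 'a': node 1→1 ·f
i=52 'c': node 1→4  → match P1@[51:52]
i=53 'a': node 4→1 ·f
i=54 'b': node 1→2
i=55 'c': node 2→3  → match P0@[53:55]
i=56 'a': node 3→1 ·f
i=57 'a': node 1→1 ·f
i=58 'a': node 1→1 ·f
i=59 'b': node 1→2
i=60 'c': node 2→3  → match P0@[58:60]
i=61 'a': node 3→1 ·f
i=62 'a': node 1→1 ·f
i=63 'c': node 1→4  → match P1@[62:63]
i=64 'a': node 4→1 ·f
i=65 'c': node 1→4  → match P1@[64:65]
i=66 'c': node 4→0 ·f
i=67 'a': node 0→1
i=68 'b': node 1→2
i=69 'c': node 2→3  → match P0@[67:69]
i=70 'b': node 3→0 ·f
i=71 'a': node 0→1
i=72 'c': node 1→4  → match P1@[71:72]

Result: [[2,1],[5,1],[9,0],[15,1],[19,0],[21,1],[25,0],[28,1],[31,0],[35,1],[41,0],[43,1],[46,0],[49,1],[52,1],[55,0],[60,0],[63,1],[65,1],[69,0],[72,1]]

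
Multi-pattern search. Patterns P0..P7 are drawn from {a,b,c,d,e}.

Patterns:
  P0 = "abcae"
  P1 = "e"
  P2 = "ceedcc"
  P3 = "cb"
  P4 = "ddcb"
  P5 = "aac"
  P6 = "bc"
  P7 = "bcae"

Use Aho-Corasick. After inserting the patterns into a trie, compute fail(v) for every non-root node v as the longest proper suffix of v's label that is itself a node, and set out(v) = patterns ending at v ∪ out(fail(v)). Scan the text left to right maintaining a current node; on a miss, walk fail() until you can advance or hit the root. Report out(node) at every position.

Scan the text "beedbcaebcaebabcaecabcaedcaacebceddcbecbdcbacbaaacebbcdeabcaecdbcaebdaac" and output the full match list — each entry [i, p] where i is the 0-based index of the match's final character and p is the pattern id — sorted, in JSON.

Construct AC machine:
Trie (insert patterns):
  n0 'ε': a→1 b→20 c→7 d→14 e→6
  n1 'a': a→18 b→2
  n2 'ab': c→3
  n3 'abc': a→4
  n4 'abca': e→5
  n5 'abcae': ·  ←P0
  n6 'e': ·  ←P1
  n7 'c': b→13 e→8
  n8 'ce': e→9
  n9 'cee': d→10
  n10 'ceed': c→11
  n11 'ceedc': c→12
  n12 'ceedcc': ·  ←P2
  n13 'cb': ·  ←P3
  n14 'd': d→15
  n15 'dd': c→16
  n16 'ddc': b→17
  n17 'ddcb': ·  ←P4
  n18 'aa': c→19
  n19 'aac': ·  ←P5
  n20 'b': c→21
  n21 'bc': a→22  ←P6
  n22 'bca': e→23
  n23 'bcae': ·  ←P7

BFS fail/out derivation:
  fail(1) 'a': from fail(0)=0 chase 'a': 0 ⇒ 0;  out=∅∪out(0)=∅
  fail(6) 'e': from fail(0)=0 chase 'e': 0 ⇒ 0;  out={1}∪out(0)={1}
  fail(7) 'c': from fail(0)=0 chase 'c': 0 ⇒ 0;  out=∅∪out(0)=∅
  fail(14) 'd': from fail(0)=0 chase 'd': 0 ⇒ 0;  out=∅∪out(0)=∅
  fail(20) 'b': from fail(0)=0 chase 'b': 0 ⇒ 0;  out=∅∪out(0)=∅
  fail(2) 'ab': from fail(1)=0 chase 'b': 0 ⇒ 20;  out=∅∪out(20)=∅
  fail(8) 'ce': from fail(7)=0 chase 'e': 0 ⇒ 6;  out=∅∪out(6)={1}
  fail(13) 'cb': from fail(7)=0 chase 'b': 0 ⇒ 20;  out={3}∪out(20)={3}
  fail(15) 'dd': from fail(14)=0 chase 'd': 0 ⇒ 14;  out=∅∪out(14)=∅
  fail(18) 'aa': from fail(1)=0 chase 'a': 0 ⇒ 1;  out=∅∪out(1)=∅
  fail(21) 'bc': from fail(20)=0 chase 'c': 0 ⇒ 7;  out={6}∪out(7)={6}
  fail(3) 'abc': from fail(2)=20 chase 'c': 20 ⇒ 21;  out=∅∪out(21)={6}
  fail(9) 'cee': from fail(8)=6 chase 'e': 6→0 ⇒ 6;  out=∅∪out(6)={1}
  fail(16) 'ddc': from fail(15)=14 chase 'c': 14→0 ⇒ 7;  out=∅∪out(7)=∅
  fail(19) 'aac': from fail(18)=1 chase 'c': 1→0 ⇒ 7;  out={5}∪out(7)={5}
  fail(22) 'bca': from fail(21)=7 chase 'a': 7→0 ⇒ 1;  out=∅∪out(1)=∅
  fail(4) 'abca': from fail(3)=21 chase 'a': 21 ⇒ 22;  out=∅∪out(22)=∅
  fail(10) 'ceed': from fail(9)=6 chase 'd': 6→0 ⇒ 14;  out=∅∪out(14)=∅
  fail(17) 'ddcb': from fail(16)=7 chase 'b': 7 ⇒ 13;  out={4}∪out(13)={3,4}
  fail(23) 'bcae': from fail(22)=1 chase 'e': 1→0 ⇒ 6;  out={7}∪out(6)={1,7}
  fail(5) 'abcae': from fail(4)=22 chase 'e': 22 ⇒ 23;  out={0}∪out(23)={0,1,7}
  fail(11) 'ceedc': from fail(10)=14 chase 'c': 14→0 ⇒ 7;  out=∅∪out(7)=∅
  fail(12) 'ceedcc': from fail(11)=7 chase 'c': 7→0 ⇒ 7;  out={2}∪out(7)={2}

Run:
[0] read 'b'  n0⇒n20
[1] read 'e'  n20⇒n6 (via fail)  emit P1@[1:1]
[2] read 'e'  n6⇒n6 (via fail)  emit P1@[2:2]
[3] read 'd'  n6⇒n14 (via fail)
[4] read 'b'  n14⇒n20 (via fail)
[5] read 'c'  n20⇒n21  emit P6@[4:5]
[6] read 'a'  n21⇒n22
[7] read 'e'  n22⇒n23  emit P1@[7:7],P7@[4:7]
[8] read 'b'  n23⇒n20 (via fail)
[9] read 'c'  n20⇒n21  emit P6@[8:9]
[10] read 'a'  n21⇒n22
[11] read 'e'  n22⇒n23  emit P1@[11:11],P7@[8:11]
[12] read 'b'  n23⇒n20 (via fail)
[13] read 'a'  n20⇒n1 (via fail)
[14] read 'b'  n1⇒n2
[15] read 'c'  n2⇒n3  emit P6@[14:15]
[16] read 'a'  n3⇒n4
[17] read 'e'  n4⇒n5  emit P0@[13:17],P1@[17:17],P7@[14:17]
[18] read 'c'  n5⇒n7 (via fail)
[19] read 'a'  n7⇒n1 (via fail)
[20] read 'b'  n1⇒n2
[21] read 'c'  n2⇒n3  emit P6@[20:21]
[22] read 'a'  n3⇒n4
[23] read 'e'  n4⇒n5  emit P0@[19:23],P1@[23:23],P7@[20:23]
[24] read 'd'  n5⇒n14 (via fail)
[25] read 'c'  n14⇒n7 (via fail)
[26] read 'a'  n7⇒n1 (via fail)
[27] read 'a'  n1⇒n18
[28] read 'c'  n18⇒n19  emit P5@[26:28]
[29] read 'e'  n19⇒n8 (via fail)  emit P1@[29:29]
[30] read 'b'  n8⇒n20 (via fail)
[31] read 'c'  n20⇒n21  emit P6@[30:31]
[32] read 'e'  n21⇒n8 (via fail)  emit P1@[32:32]
[33] read 'd'  n8⇒n14 (via fail)
[34] read 'd'  n14⇒n15
[35] read 'c'  n15⇒n16
[36] read 'b'  n16⇒n17  emit P3@[35:36],P4@[33:36]
[37] read 'e'  n17⇒n6 (via fail)  emit P1@[37:37]
[38] read 'c'  n6⇒n7 (via fail)
[39] read 'b'  n7⇒n13  emit P3@[38:39]
[40] read 'd'  n13⇒n14 (via fail)
[41] read 'c'  n14⇒n7 (via fail)
[42] read 'b'  n7⇒n13  emit P3@[41:42]
[43] read 'a'  n13⇒n1 (via fail)
[44] read 'c'  n1⇒n7 (via fail)
[45] read 'b'  n7⇒n13  emit P3@[44:45]
[46] read 'a'  n13⇒n1 (via fail)
[47] read 'a'  n1⇒n18
[48] read 'a'  n18⇒n18 (via fail)
[49] read 'c'  n18⇒n19  emit P5@[47:49]
[50] read 'e'  n19⇒n8 (via fail)  emit P1@[50:50]
[51] read 'b'  n8⇒n20 (via fail)
[52] read 'b'  n20⇒n20 (via fail)
[53] read 'c'  n20⇒n21  emit P6@[52:53]
[54] read 'd'  n21⇒n14 (via fail)
[55] read 'e'  n14⇒n6 (via fail)  emit P1@[55:55]
[56] read 'a'  n6⇒n1 (via fail)
[57] read 'b'  n1⇒n2
[58] read 'c'  n2⇒n3  emit P6@[57:58]
[59] read 'a'  n3⇒n4
[60] read 'e'  n4⇒n5  emit P0@[56:60],P1@[60:60],P7@[57:60]
[61] read 'c'  n5⇒n7 (via fail)
[62] read 'd'  n7⇒n14 (via fail)
[63] read 'b'  n14⇒n20 (via fail)
[64] read 'c'  n20⇒n21  emit P6@[63:64]
[65] read 'a'  n21⇒n22
[66] read 'e'  n22⇒n23  emit P1@[66:66],P7@[63:66]
[67] read 'b'  n23⇒n20 (via fail)
[68] read 'd'  n20⇒n14 (via fail)
[69] read 'a'  n14⇒n1 (via fail)
[70] read 'a'  n1⇒n18
[71] read 'c'  n18⇒n19  emit P5@[69:71]

Matches: [[1,1],[2,1],[5,6],[7,1],[7,7],[9,6],[11,1],[11,7],[15,6],[17,0],[17,1],[17,7],[21,6],[23,0],[23,1],[23,7],[28,5],[29,1],[31,6],[32,1],[36,3],[36,4],[37,1],[39,3],[42,3],[45,3],[49,5],[50,1],[53,6],[55,1],[58,6],[60,0],[60,1],[60,7],[64,6],[66,1],[66,7],[71,5]]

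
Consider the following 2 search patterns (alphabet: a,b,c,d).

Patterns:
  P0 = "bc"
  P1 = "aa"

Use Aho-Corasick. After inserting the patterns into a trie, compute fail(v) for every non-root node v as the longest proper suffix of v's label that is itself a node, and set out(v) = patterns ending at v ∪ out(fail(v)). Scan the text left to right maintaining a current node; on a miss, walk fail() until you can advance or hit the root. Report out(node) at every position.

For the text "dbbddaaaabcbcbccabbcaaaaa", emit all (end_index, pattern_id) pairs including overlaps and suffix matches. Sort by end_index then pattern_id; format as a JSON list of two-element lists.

Construct AC machine:
Trie (insert patterns):
  0='ε' goto a→3 b→1
  1='b' goto c→2
  2='bc' goto ·  ←P0
  3='a' goto a→4
  4='aa' goto ·  ←P1

BFS fail/out derivation:
  fail(1) 'b': from fail(0)=0 chase 'b': 0 ⇒ 0;  out=∅∪out(0)=∅
  fail(3) 'a': from fail(0)=0 chase 'a': 0 ⇒ 0;  out=∅∪out(0)=∅
  fail(2) 'bc': from fail(1)=0 chase 'c': 0 ⇒ 0;  out={0}∪out(0)={0}
  fail(4) 'aa': from fail(3)=0 chase 'a': 0 ⇒ 3;  out={1}∪out(3)={1}

Scan:
[0] read 'd'  n0⇒n0
[1] read 'b'  n0⇒n1
[2] read 'b'  n1⇒n1 (via fail)
[3] read 'd'  n1⇒n0 (via fail)
[4] read 'd'  n0⇒n0
[5] read 'a'  n0⇒n3
[6] read 'a'  n3⇒n4  ** P1@[5:6]
[7] read 'a'  n4⇒n4 (via fail)  ** P1@[6:7]
[8] read 'a'  n4⇒n4 (via fail)  ** P1@[7:8]
[9] read 'b'  n4⇒n1 (via fail)
[10] read 'c'  n1⇒n2  ** P0@[9:10]
[11] read 'b'  n2⇒n1 (via fail)
[12] read 'c'  n1⇒n2  ** P0@[11:12]
[13] read 'b'  n2⇒n1 (via fail)
[14] read 'c'  n1⇒n2  ** P0@[13:14]
[15] read 'c'  n2⇒n0 (via fail)
[16] read 'a'  n0⇒n3
[17] read 'b'  n3⇒n1 (via fail)
[18] read 'b'  n1⇒n1 (via fail)
[19] read 'c'  n1⇒n2  ** P0@[18:19]
[20] read 'a'  n2⇒n3 (via fail)
[21] read 'a'  n3⇒n4  ** P1@[20:21]
[22] read 'a'  n4⇒n4 (via fail)  ** P1@[21:22]
[23] read 'a'  n4⇒n4 (via fail)  ** P1@[22:23]
[24] read 'a'  n4⇒n4 (via fail)  ** P1@[23:24]

All matches (sorted): [[6,1],[7,1],[8,1],[10,0],[12,0],[14,0],[19,0],[21,1],[22,1],[23,1],[24,1]]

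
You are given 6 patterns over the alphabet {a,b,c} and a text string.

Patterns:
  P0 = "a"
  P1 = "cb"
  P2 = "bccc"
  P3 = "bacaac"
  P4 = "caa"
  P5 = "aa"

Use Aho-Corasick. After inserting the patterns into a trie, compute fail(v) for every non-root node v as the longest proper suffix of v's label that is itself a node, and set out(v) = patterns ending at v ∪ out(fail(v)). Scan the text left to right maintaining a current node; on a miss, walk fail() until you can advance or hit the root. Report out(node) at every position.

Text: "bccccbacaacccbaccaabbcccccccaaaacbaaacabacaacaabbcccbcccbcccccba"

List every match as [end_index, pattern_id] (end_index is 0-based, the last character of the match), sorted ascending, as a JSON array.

Build automaton:
Trie (insert patterns):
  n0 'ε': a→1 b→4 c→2
  n1 'a': a→15  [P0 ends]
  n2 'c': a→13 b→3
  n3 'cb': ·  [P1 ends]
  n4 'b': a→8 c→5
  n5 'bc': c→6
  n6 'bcc': c→7
  n7 'bccc': ·  [P2 ends]
  n8 'ba': c→9
  n9 'bac': a→10
  n10 'baca': a→11
  n11 'bacaa': c→12
  n12 'bacaac': ·  [P3 ends]
  n13 'ca': a→14
  n14 'caa': ·  [P4 ends]
  n15 'aa': ·  [P5 ends]

BFS fail/out derivation:
  n1('a'): parent n0 fail=0; on 'a' 0 → fail=0;  out {0}∪∅={0}
  n2('c'): parent n0 fail=0; on 'c' 0 → fail=0;  out ∅∪∅=∅
  n4('b'): parent n0 fail=0; on 'b' 0 → fail=0;  out ∅∪∅=∅
  n3('cb'): parent n2 fail=0; on 'b' 0 → fail=4;  out {1}∪∅={1}
  n5('bc'): parent n4 fail=0; on 'c' 0 → fail=2;  out ∅∪∅=∅
  n8('ba'): parent n4 fail=0; on 'a' 0 → fail=1;  out ∅∪{0}={0}
  n13('ca'): parent n2 fail=0; on 'a' 0 → fail=1;  out ∅∪{0}={0}
  n15('aa'): parent n1 fail=0; on 'a' 0 → fail=1;  out {5}∪{0}={0,5}
  n6('bcc'): parent n5 fail=2; on 'c' 2→0 → fail=2;  out ∅∪∅=∅
  n9('bac'): parent n8 fail=1; on 'c' 1→0 → fail=2;  out ∅∪∅=∅
  n14('caa'): parent n13 fail=1; on 'a' 1 → fail=15;  out {4}∪{0,5}={0,4,5}
  n7('bccc'): parent n6 fail=2; on 'c' 2→0 → fail=2;  out {2}∪∅={2}
  n10('baca'): parent n9 fail=2; on 'a' 2 → fail=13;  out ∅∪{0}={0}
  n11('bacaa'): parent n10 fail=13; on 'a' 13 → fail=14;  out ∅∪{0,4,5}={0,4,5}
  n12('bacaac'): parent n11 fail=14; on 'c' 14→15→1→0 → fail=2;  out {3}∪∅={3}

Text stream:
pos 0 'b': at 4
pos 1 'c': at 5
pos 2 'c': at 6
pos 3 'c': at 7  ** P2@[0:3]
pos 4 'c': at 2 (fail-walked)
pos 5 'b': at 3  ** P1@[4:5]
pos 6 'a': at 8 (fail-walked)  ** P0@[6:6]
pos 7 'c': at 9
pos 8 'a': at 10  ** P0@[8:8]
pos 9 'a': at 11  ** P0@[9:9],P4@[7:9],P5@[8:9]
pos 10 'c': at 12  ** P3@[5:10]
pos 11 'c': at 2 (fail-walked)
pos 12 'c': at 2 (fail-walked)
pos 13 'b': at 3  ** P1@[12:13]
pos 14 'a': at 8 (fail-walked)  ** P0@[14:14]
pos 15 'c': at 9
pos 16 'c': at 2 (fail-walked)
pos 17 'a': at 13  ** P0@[17:17]
pos 18 'a': at 14  ** P0@[18:18],P4@[16:18],P5@[17:18]
pos 19 'b': at 4 (fail-walked)
pos 20 'b': at 4 (fail-walked)
pos 21 'c': at 5
pos 22 'c': at 6
pos 23 'c': at 7  ** P2@[20:23]
pos 24 'c': at 2 (fail-walked)
pos 25 'c': at 2 (fail-walked)
pos 26 'c': at 2 (fail-walked)
pos 27 'c': at 2 (fail-walked)
pos 28 'a': at 13  ** P0@[28:28]
pos 29 'a': at 14  ** P0@[29:29],P4@[27:29],P5@[28:29]
pos 30 'a': at 15 (fail-walked)  ** P0@[30:30],P5@[29:30]
pos 31 'a': at 15 (fail-walked)  ** P0@[31:31],P5@[30:31]
pos 32 'c': at 2 (fail-walked)
pos 33 'b': at 3  ** P1@[32:33]
pos 34 'a': at 8 (fail-walked)  ** P0@[34:34]
pos 35 'a': at 15 (fail-walked)  ** P0@[35:35],P5@[34:35]
pos 36 'a': at 15 (fail-walked)  ** P0@[36:36],P5@[35:36]
pos 37 'c': at 2 (fail-walked)
pos 38 'a': at 13  ** P0@[38:38]
pos 39 'b': at 4 (fail-walked)
pos 40 'a': at 8  ** P0@[40:40]
pos 41 'c': at 9
pos 42 'a': at 10  ** P0@[42:42]
pos 43 'a': at 11  ** P0@[43:43],P4@[41:43],P5@[42:43]
pos 44 'c': at 12  ** P3@[39:44]
pos 45 'a': at 13 (fail-walked)  ** P0@[45:45]
pos 46 'a': at 14  ** P0@[46:46],P4@[44:46],P5@[45:46]
pos 47 'b': at 4 (fail-walked)
pos 48 'b': at 4 (fail-walked)
pos 49 'c': at 5
pos 50 'c': at 6
pos 51 'c': at 7  ** P2@[48:51]
pos 52 'b': at 3 (fail-walked)  ** P1@[51:52]
pos 53 'c': at 5 (fail-walked)
pos 54 'c': at 6
pos 55 'c': at 7  ** P2@[52:55]
pos 56 'b': at 3 (fail-walked)  ** P1@[55:56]
pos 57 'c': at 5 (fail-walked)
pos 58 'c': at 6
pos 59 'c': at 7  ** P2@[56:59]
pos 60 'c': at 2 (fail-walked)
pos 61 'c': at 2 (fail-walked)
pos 62 'b': at 3  ** P1@[61:62]
pos 63 'a': at 8 (fail-walked)  ** P0@[63:63]

Matches: [[3,2],[5,1],[6,0],[8,0],[9,0],[9,4],[9,5],[10,3],[13,1],[14,0],[17,0],[18,0],[18,4],[18,5],[23,2],[28,0],[29,0],[29,4],[29,5],[30,0],[30,5],[31,0],[31,5],[33,1],[34,0],[35,0],[35,5],[36,0],[36,5],[38,0],[40,0],[42,0],[43,0],[43,4],[43,5],[44,3],[45,0],[46,0],[46,4],[46,5],[51,2],[52,1],[55,2],[56,1],[59,2],[62,1],[63,0]]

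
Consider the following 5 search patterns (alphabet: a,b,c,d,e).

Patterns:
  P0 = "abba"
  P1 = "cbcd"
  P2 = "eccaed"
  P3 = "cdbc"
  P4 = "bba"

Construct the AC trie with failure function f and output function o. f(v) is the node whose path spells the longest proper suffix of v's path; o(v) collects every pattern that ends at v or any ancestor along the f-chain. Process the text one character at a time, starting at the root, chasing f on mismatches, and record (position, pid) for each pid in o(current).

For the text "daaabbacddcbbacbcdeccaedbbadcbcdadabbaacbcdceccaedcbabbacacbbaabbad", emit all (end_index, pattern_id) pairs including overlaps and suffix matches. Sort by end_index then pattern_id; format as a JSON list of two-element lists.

Build:
Trie nodes:
  n0 'ε': a→1 b→18 c→5 e→9
  n1 'a': b→2
  n2 'ab': b→3
  n3 'abb': a→4
  n4 'abba': ·  ←P0
  n5 'c': b→6 d→15
  n6 'cb': c→7
  n7 'cbc': d→8
  n8 'cbcd': ·  ←P1
  n9 'e': c→10
  n10 'ec': c→11
  n11 'ecc': a→12
  n12 'ecca': e→13
  n13 'eccae': d→14
  n14 'eccaed': ·  ←P2
  n15 'cd': b→16
  n16 'cdb': c→17
  n17 'cdbc': ·  ←P3
  n18 'b': b→19
  n19 'bb': a→20
  n20 'bba': ·  ←P4

BFS fail/out derivation:
  n1('a'): parent n0 fail=0; on 'a' 0 → fail=0;  out ∅∪∅=∅
  n5('c'): parent n0 fail=0; on 'c' 0 → fail=0;  out ∅∪∅=∅
  n9('e'): parent n0 fail=0; on 'e' 0 → fail=0;  out ∅∪∅=∅
  n18('b'): parent n0 fail=0; on 'b' 0 → fail=0;  out ∅∪∅=∅
  n2('ab'): parent n1 fail=0; on 'b' 0 → fail=18;  out ∅∪∅=∅
  n6('cb'): parent n5 fail=0; on 'b' 0 → fail=18;  out ∅∪∅=∅
  n10('ec'): parent n9 fail=0; on 'c' 0 → fail=5;  out ∅∪∅=∅
  n15('cd'): parent n5 fail=0; on 'd' 0 → fail=0;  out ∅∪∅=∅
  n19('bb'): parent n18 fail=0; on 'b' 0 → fail=18;  out ∅∪∅=∅
  n3('abb'): parent n2 fail=18; on 'b' 18 → fail=19;  out ∅∪∅=∅
  n7('cbc'): parent n6 fail=18; on 'c' 18→0 → fail=5;  out ∅∪∅=∅
  n11('ecc'): parent n10 fail=5; on 'c' 5→0 → fail=5;  out ∅∪∅=∅
  n16('cdb'): parent n15 fail=0; on 'b' 0 → fail=18;  out ∅∪∅=∅
  n20('bba'): parent n19 fail=18; on 'a' 18→0 → fail=1;  out {4}∪∅={4}
  n4('abba'): parent n3 fail=19; on 'a' 19 → fail=20;  out {0}∪{4}={0,4}
  n8('cbcd'): parent n7 fail=5; on 'd' 5 → fail=15;  out {1}∪∅={1}
  n12('ecca'): parent n11 fail=5; on 'a' 5→0 → fail=1;  out ∅∪∅=∅
  n17('cdbc'): parent n16 fail=18; on 'c' 18→0 → fail=5;  out {3}∪∅={3}
  n13('eccae'): parent n12 fail=1; on 'e' 1→0 → fail=9;  out ∅∪∅=∅
  n14('eccaed'): parent n13 fail=9; on 'd' 9→0 → fail=0;  out {2}∪∅={2}

Text stream:
i=0 'd': node 0→0
i=1 'a': node 0→1
i=2 'a': node 1→1 ·f
i=3 'a': node 1→1 ·f
i=4 'b': node 1→2
i=5 'b': node 2→3
i=6 'a': node 3→4  emit P0@[3:6],P4@[4:6]
i=7 'c': node 4→5 ·f
i=8 'd': node 5→15
i=9 'd': node 15→0 ·f
i=10 'c': node 0→5
i=11 'b': node 5→6
i=12 'b': node 6→19 ·f
i=13 'a': node 19→20  emit P4@[11:13]
i=14 'c': node 20→5 ·f
i=15 'b': node 5→6
i=16 'c': node 6→7
i=17 'd': node 7→8  emit P1@[14:17]
i=18 'e': node 8→9 ·f
i=19 'c': node 9→10
i=20 'c': node 10→11
i=21 'a': node 11→12
i=22 'e': node 12→13
i=23 'd': node 13→14  emit P2@[18:23]
i=24 'b': node 14→18 ·f
i=25 'b': node 18→19
i=26 'a': node 19→20  emit P4@[24:26]
i=27 'd': node 20→0 ·f
i=28 'c': node 0→5
i=29 'b': node 5→6
i=30 'c': node 6→7
i=31 'd': node 7→8  emit P1@[28:31]
i=32 'a': node 8→1 ·f
i=33 'd': node 1→0 ·f
i=34 'a': node 0→1
i=35 'b': node 1→2
i=36 'b': node 2→3
i=37 'a': node 3→4  emit P0@[34:37],P4@[35:37]
i=38 'a': node 4→1 ·f
i=39 'c': node 1→5 ·f
i=40 'b': node 5→6
i=41 'c': node 6→7
i=42 'd': node 7→8  emit P1@[39:42]
i=43 'c': node 8→5 ·f
i=44 'e': node 5→9 ·f
i=45 'c': node 9→10
i=46 'c': node 10→11
i=47 'a': node 11→12
i=48 'e': node 12→13
i=49 'd': node 13→14  emit P2@[44:49]
i=50 'c': node 14→5 ·f
i=51 'b': node 5→6
i=52 'a': node 6→1 ·f
i=53 'b': node 1→2
i=54 'b': node 2→3
i=55 'a': node 3→4  emit P0@[52:55],P4@[53:55]
i=56 'c': node 4→5 ·f
i=57 'a': node 5→1 ·f
i=58 'c': node 1→5 ·f
i=59 'b': node 5→6
i=60 'b': node 6→19 ·f
i=61 'a': node 19→20  emit P4@[59:61]
i=62 'a': node 20→1 ·f
i=63 'b': node 1→2
i=64 'b': node 2→3
i=65 'a': node 3→4  emit P0@[62:65],P4@[63:65]
i=66 'd': node 4→0 ·f

Result: [[6,0],[6,4],[13,4],[17,1],[23,2],[26,4],[31,1],[37,0],[37,4],[42,1],[49,2],[55,0],[55,4],[61,4],[65,0],[65,4]]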